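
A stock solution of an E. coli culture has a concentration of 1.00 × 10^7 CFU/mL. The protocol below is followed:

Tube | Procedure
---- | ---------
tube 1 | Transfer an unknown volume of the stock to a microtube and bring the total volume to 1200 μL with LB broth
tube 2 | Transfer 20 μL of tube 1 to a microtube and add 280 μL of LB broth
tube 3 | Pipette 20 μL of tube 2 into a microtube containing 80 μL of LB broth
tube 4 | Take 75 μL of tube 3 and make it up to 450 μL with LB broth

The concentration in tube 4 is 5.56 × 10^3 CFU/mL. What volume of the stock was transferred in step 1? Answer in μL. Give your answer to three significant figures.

300 μL

Step 1: v brought to 1200 μL → factor = 1200 μL/v
Step 2: 20 μL + 280 μL = 300 μL total → factor 300/20 = 15
Step 3: 20 μL + 80 μL = 100 μL total → factor 100/20 = 5
Step 4: 75 μL brought to 450 μL → factor 450/75 = 6
Product of known-step factors = 450
Overall factor = 1.00 × 10^7 CFU/mL / (5.56 × 10^3 CFU/mL) = 1798.6
Step-1 factor = 1798.6 / 450 = 3.9968
v = 1200 μL / 3.9968 = 300 μL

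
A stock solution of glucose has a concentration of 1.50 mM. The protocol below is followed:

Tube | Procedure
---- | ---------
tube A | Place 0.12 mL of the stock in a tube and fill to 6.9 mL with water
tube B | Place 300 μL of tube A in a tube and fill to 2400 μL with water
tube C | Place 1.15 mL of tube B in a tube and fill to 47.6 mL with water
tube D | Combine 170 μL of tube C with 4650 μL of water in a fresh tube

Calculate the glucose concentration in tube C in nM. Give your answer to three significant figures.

78.8 nM

Step 1: 0.12 mL brought to 6.9 mL → factor 6.9/0.12 = 57.5
Step 2: 300 μL brought to 2400 μL → factor 2400/300 = 8
Step 3: 1.15 mL brought to 47.6 mL → factor 47.6/1.15 = 41.391
Dilution factor through tube C = 57.5 × 8 × 41.391 = 19040
[tube C] = 1.50 mM / 19040 = 7.878 × 10^-5 mM = 78.8 nM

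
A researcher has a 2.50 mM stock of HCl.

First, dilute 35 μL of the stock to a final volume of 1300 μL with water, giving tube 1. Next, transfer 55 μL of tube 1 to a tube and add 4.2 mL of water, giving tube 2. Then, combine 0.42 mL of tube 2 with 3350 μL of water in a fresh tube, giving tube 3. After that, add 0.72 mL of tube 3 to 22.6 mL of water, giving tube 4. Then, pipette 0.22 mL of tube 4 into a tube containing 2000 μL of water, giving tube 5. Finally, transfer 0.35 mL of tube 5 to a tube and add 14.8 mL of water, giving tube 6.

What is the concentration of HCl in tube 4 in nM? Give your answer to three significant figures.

Step 1: 35 μL brought to 1300 μL → factor 1300/35 = 37.143
Step 2: 55 μL + 4.2 mL = 4255 μL total → factor 4255/55 = 77.364
Step 3: 0.42 mL + 3350 μL = 3.77 mL total → factor 3.77/0.42 = 8.9762
Step 4: 0.72 mL + 22.6 mL = 23.32 mL total → factor 23.32/0.72 = 32.389
Dilution factor through tube 4 = 37.143 × 77.364 × 8.9762 × 32.389 = 8.3541 × 10^5
[tube 4] = 2.50 mM / 8.3541 × 10^5 = 2.993 × 10^-6 mM = 2.99 nM

2.99 nM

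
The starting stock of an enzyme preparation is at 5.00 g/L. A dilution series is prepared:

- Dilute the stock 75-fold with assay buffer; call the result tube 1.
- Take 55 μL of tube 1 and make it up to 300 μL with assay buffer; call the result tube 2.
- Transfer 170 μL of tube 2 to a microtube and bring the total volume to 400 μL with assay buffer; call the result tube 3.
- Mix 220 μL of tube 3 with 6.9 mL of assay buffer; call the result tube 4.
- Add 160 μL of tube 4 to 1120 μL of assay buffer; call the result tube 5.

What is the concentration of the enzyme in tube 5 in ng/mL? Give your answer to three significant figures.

Step 1: 75-fold → factor 75
Step 2: 55 μL brought to 300 μL → factor 300/55 = 5.4545
Step 3: 170 μL brought to 400 μL → factor 400/170 = 2.3529
Step 4: 220 μL + 6.9 mL = 7120 μL total → factor 7120/220 = 32.364
Step 5: 160 μL + 1120 μL = 1280 μL total → factor 1280/160 = 8
Overall dilution factor = 75 × 5.4545 × 2.3529 × 32.364 × 8 = 2.4922 × 10^5
Final = 5.00 g/L / 2.4922 × 10^5 = 2.006 × 10^-5 g/L = 20.1 ng/mL

20.1 ng/mL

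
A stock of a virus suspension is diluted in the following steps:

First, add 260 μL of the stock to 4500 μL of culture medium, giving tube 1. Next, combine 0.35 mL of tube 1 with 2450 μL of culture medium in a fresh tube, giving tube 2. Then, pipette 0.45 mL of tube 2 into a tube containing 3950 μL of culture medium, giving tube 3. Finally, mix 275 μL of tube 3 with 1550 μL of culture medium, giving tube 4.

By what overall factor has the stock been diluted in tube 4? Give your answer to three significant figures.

Step 1: 260 μL + 4500 μL = 4760 μL total → factor 4760/260 = 18.308
Step 2: 0.35 mL + 2450 μL = 2.8 mL total → factor 2.8/0.35 = 8
Step 3: 0.45 mL + 3950 μL = 4.4 mL total → factor 4.4/0.45 = 9.7778
Step 4: 275 μL + 1550 μL = 1825 μL total → factor 1825/275 = 6.6364
Overall dilution factor = 18.308 × 8 × 9.7778 × 6.6364 = 9503.7

9.50 × 10^3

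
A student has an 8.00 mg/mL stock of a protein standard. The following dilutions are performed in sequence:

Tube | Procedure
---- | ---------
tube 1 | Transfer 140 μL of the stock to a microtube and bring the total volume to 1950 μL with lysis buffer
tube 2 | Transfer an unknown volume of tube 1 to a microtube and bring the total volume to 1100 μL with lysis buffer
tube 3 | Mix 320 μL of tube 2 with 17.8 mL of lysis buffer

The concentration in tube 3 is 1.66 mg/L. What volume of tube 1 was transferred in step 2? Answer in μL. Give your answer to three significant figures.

180 μL

Step 1: 140 μL brought to 1950 μL → factor 1950/140 = 13.929
Step 2: v brought to 1100 μL → factor = 1100 μL/v
Step 3: 320 μL + 17.8 mL = 18120 μL total → factor 18120/320 = 56.625
Product of known-step factors = 788.71
Overall factor = 8.00 mg/mL / (1.66 mg/L) = 4819.3
Step-2 factor = 4819.3 / 788.71 = 6.1104
v = 1100 μL / 6.1104 = 180 μL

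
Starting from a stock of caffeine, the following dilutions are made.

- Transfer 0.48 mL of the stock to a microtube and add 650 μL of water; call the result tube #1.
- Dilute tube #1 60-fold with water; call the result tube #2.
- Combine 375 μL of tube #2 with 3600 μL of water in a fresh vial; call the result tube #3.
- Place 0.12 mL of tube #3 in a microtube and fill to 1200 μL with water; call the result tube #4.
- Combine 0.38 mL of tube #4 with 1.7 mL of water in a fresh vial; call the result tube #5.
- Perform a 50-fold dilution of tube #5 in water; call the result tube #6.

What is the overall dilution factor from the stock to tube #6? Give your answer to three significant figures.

Step 1: 0.48 mL + 650 μL = 1.13 mL total → factor 1.13/0.48 = 2.3542
Step 2: 60-fold → factor 60
Step 3: 375 μL + 3600 μL = 3975 μL total → factor 3975/375 = 10.6
Step 4: 0.12 mL brought to 1200 μL → factor 1.2/0.12 = 10
Step 5: 0.38 mL + 1.7 mL = 2.08 mL total → factor 2.08/0.38 = 5.4737
Step 6: 50-fold → factor 50
Overall dilution factor = 2.3542 × 60 × 10.6 × 10 × 5.4737 × 50 = 4.0977 × 10^6

4.10 × 10^6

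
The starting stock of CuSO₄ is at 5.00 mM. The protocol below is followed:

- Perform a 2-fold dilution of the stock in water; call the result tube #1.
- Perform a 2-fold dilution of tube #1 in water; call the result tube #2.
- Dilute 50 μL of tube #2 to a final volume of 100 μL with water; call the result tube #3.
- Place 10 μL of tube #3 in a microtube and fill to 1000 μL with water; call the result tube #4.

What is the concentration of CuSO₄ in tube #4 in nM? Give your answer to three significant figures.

6.25 × 10^3 nM

Step 1: 2-fold → factor 2
Step 2: 2-fold → factor 2
Step 3: 50 μL brought to 100 μL → factor 100/50 = 2
Step 4: 10 μL brought to 1000 μL → factor 1000/10 = 100
Overall dilution factor = 2 × 2 × 2 × 100 = 800
Final = 5.00 mM / 800 = 0.006250 mM = 6.25 × 10^3 nM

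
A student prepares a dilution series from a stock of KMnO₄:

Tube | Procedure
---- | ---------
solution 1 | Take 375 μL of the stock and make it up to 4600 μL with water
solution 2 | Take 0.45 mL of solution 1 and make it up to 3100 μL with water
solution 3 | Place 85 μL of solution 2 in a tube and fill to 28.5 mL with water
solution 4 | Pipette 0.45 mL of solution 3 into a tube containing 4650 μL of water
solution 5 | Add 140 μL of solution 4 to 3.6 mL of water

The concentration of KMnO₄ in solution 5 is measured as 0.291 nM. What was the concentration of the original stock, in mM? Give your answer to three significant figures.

2.50 mM

Step 1: 375 μL brought to 4600 μL → factor 4600/375 = 12.267
Step 2: 0.45 mL brought to 3100 μL → factor 3.1/0.45 = 6.8889
Step 3: 85 μL brought to 28.5 mL → factor 28500/85 = 335.29
Step 4: 0.45 mL + 4650 μL = 5.1 mL total → factor 5.1/0.45 = 11.333
Step 5: 140 μL + 3.6 mL = 3740 μL total → factor 3740/140 = 26.714
Overall dilution factor = 12.267 × 6.8889 × 335.29 × 11.333 × 26.714 = 8.5783 × 10^6
Stock = 0.291 nM × 8.5783 × 10^6 = 2.496 × 10^6 nM = 2.50 mM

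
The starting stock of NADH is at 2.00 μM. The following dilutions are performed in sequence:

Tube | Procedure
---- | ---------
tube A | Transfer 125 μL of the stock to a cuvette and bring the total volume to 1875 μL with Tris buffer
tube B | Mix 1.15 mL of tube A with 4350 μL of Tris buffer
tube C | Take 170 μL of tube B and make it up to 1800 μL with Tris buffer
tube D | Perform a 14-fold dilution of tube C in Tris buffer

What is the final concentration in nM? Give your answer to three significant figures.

Step 1: 125 μL brought to 1875 μL → factor 1875/125 = 15
Step 2: 1.15 mL + 4350 μL = 5.5 mL total → factor 5.5/1.15 = 4.7826
Step 3: 170 μL brought to 1800 μL → factor 1800/170 = 10.588
Step 4: 14-fold → factor 14
Overall dilution factor = 15 × 4.7826 × 10.588 × 14 = 10634
Final = 2.00 μM / 10634 = 0.0001881 μM = 0.188 nM

0.188 nM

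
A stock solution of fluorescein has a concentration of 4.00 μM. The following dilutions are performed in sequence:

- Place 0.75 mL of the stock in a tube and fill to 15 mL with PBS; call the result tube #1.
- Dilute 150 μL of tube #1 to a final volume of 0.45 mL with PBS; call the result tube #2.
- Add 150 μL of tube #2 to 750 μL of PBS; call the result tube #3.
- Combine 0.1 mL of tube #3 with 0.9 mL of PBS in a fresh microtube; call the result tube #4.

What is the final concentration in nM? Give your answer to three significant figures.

1.11 nM

Step 1: 0.75 mL brought to 15 mL → factor 15/0.75 = 20
Step 2: 150 μL brought to 0.45 mL → factor 450/150 = 3
Step 3: 150 μL + 750 μL = 900 μL total → factor 900/150 = 6
Step 4: 0.1 mL + 0.9 mL = 1 mL total → factor 1/0.1 = 10
Overall dilution factor = 20 × 3 × 6 × 10 = 3600
Final = 4.00 μM / 3600 = 0.001111 μM = 1.11 nM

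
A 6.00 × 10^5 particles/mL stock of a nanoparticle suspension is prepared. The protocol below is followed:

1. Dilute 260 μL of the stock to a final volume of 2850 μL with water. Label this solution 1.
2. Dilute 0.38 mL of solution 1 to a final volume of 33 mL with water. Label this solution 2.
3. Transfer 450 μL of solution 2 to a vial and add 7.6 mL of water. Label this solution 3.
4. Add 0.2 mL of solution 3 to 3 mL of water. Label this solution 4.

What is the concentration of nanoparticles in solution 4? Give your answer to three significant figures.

2.20 particles/mL

Step 1: 260 μL brought to 2850 μL → factor 2850/260 = 10.962
Step 2: 0.38 mL brought to 33 mL → factor 33/0.38 = 86.842
Step 3: 450 μL + 7.6 mL = 8050 μL total → factor 8050/450 = 17.889
Step 4: 0.2 mL + 3 mL = 3.2 mL total → factor 3.2/0.2 = 16
Overall dilution factor = 10.962 × 86.842 × 17.889 × 16 = 2.7246 × 10^5
Final = 6.00 × 10^5 particles/mL / 2.7246 × 10^5 = 2.20 particles/mL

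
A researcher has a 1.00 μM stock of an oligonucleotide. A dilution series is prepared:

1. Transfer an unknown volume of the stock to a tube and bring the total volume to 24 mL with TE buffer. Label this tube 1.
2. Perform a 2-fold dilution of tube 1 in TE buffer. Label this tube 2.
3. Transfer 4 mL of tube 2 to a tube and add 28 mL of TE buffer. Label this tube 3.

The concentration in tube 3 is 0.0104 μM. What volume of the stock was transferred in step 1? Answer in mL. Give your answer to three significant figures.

3.99 mL

Step 1: v brought to 24 mL → factor = 24 mL/v
Step 2: 2-fold → factor 2
Step 3: 4 mL + 28 mL = 32 mL total → factor 32/4 = 8
Product of known-step factors = 16
Overall factor = 1.00 μM / (0.0104 μM) = 96.154
Step-1 factor = 96.154 / 16 = 6.0096
v = 24 mL / 6.0096 = 3.99 mL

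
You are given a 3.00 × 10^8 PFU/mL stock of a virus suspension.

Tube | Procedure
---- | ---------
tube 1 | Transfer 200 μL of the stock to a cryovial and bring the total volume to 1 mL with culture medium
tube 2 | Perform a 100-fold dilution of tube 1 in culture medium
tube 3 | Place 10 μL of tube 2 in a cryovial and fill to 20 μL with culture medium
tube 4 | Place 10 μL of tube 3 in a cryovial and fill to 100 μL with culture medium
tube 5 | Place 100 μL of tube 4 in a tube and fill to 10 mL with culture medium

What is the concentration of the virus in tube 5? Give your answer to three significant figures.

300 PFU/mL

Step 1: 200 μL brought to 1 mL → factor 1000/200 = 5
Step 2: 100-fold → factor 100
Step 3: 10 μL brought to 20 μL → factor 20/10 = 2
Step 4: 10 μL brought to 100 μL → factor 100/10 = 10
Step 5: 100 μL brought to 10 mL → factor 10000/100 = 100
Overall dilution factor = 5 × 100 × 2 × 10 × 100 = 1 × 10^6
Final = 3.00 × 10^8 PFU/mL / 1 × 10^6 = 300 PFU/mL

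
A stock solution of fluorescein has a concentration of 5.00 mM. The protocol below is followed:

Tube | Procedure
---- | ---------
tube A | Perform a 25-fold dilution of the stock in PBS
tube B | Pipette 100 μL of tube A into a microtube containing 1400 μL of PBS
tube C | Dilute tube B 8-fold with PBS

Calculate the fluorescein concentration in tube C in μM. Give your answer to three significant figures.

1.67 μM

Step 1: 25-fold → factor 25
Step 2: 100 μL + 1400 μL = 1500 μL total → factor 1500/100 = 15
Step 3: 8-fold → factor 8
Dilution factor through tube C = 25 × 15 × 8 = 3000
[tube C] = 5.00 mM / 3000 = 0.001667 mM = 1.67 μM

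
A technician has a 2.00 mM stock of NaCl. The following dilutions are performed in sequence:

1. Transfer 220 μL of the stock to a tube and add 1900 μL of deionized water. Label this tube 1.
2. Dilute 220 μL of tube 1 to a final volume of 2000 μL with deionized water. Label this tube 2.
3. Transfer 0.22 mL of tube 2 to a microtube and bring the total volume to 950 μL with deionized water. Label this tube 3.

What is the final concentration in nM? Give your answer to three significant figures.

Step 1: 220 μL + 1900 μL = 2120 μL total → factor 2120/220 = 9.6364
Step 2: 220 μL brought to 2000 μL → factor 2000/220 = 9.0909
Step 3: 0.22 mL brought to 950 μL → factor 0.95/0.22 = 4.3182
Overall dilution factor = 9.6364 × 9.0909 × 4.3182 = 378.29
Final = 2.00 mM / 378.29 = 0.005287 mM = 5.29 × 10^3 nM

5.29 × 10^3 nM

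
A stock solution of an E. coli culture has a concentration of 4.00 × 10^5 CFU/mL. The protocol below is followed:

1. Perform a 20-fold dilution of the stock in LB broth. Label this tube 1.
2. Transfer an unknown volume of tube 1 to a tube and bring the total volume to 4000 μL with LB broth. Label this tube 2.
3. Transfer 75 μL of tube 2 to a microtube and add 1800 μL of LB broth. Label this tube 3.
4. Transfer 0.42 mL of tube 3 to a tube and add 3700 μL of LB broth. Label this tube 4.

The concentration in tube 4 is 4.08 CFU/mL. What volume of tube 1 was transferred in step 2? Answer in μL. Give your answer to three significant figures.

200 μL

Step 1: 20-fold → factor 20
Step 2: v brought to 4000 μL → factor = 4000 μL/v
Step 3: 75 μL + 1800 μL = 1875 μL total → factor 1875/75 = 25
Step 4: 0.42 mL + 3700 μL = 4.12 mL total → factor 4.12/0.42 = 9.8095
Product of known-step factors = 4904.8
Overall factor = 4.00 × 10^5 CFU/mL / (4.08 CFU/mL) = 98039
Step-2 factor = 98039 / 4904.8 = 19.989
v = 4000 μL / 19.989 = 200 μL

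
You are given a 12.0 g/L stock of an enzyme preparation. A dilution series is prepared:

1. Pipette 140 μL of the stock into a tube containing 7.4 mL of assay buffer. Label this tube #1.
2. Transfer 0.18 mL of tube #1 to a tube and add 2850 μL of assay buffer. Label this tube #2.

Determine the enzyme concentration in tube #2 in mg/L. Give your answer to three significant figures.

13.2 mg/L

Step 1: 140 μL + 7.4 mL = 7540 μL total → factor 7540/140 = 53.857
Step 2: 0.18 mL + 2850 μL = 3.03 mL total → factor 3.03/0.18 = 16.833
Overall dilution factor = 53.857 × 16.833 = 906.6
Final = 12.0 g/L / 906.6 = 0.01324 g/L = 13.2 mg/L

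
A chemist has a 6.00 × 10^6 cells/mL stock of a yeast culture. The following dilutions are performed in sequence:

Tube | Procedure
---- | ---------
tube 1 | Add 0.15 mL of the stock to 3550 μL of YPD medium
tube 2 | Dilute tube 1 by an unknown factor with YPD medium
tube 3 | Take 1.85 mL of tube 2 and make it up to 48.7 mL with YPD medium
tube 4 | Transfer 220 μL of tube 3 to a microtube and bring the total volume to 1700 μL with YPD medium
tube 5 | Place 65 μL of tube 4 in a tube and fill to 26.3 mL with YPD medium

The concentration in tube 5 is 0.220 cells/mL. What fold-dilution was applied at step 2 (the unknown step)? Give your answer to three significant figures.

13.4-fold

Step 1: 0.15 mL + 3550 μL = 3.7 mL total → factor 3.7/0.15 = 24.667
Step 2: unknown factor x
Step 3: 1.85 mL brought to 48.7 mL → factor 48.7/1.85 = 26.324
Step 4: 220 μL brought to 1700 μL → factor 1700/220 = 7.7273
Step 5: 65 μL brought to 26.3 mL → factor 26300/65 = 404.62
Product of known-step factors = 2.0302 × 10^6
Overall factor = 6.00 × 10^6 cells/mL / (0.220 cells/mL) = 2.7273 × 10^7
x = 2.7273 × 10^7 / 2.0302 × 10^6 = 13.4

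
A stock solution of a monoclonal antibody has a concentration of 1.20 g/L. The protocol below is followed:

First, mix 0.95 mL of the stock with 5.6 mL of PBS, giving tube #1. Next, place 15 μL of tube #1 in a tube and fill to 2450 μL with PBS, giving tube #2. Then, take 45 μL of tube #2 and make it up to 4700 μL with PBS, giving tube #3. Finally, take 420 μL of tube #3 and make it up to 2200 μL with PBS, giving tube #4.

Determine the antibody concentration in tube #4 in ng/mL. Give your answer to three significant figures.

1.95 ng/mL

Step 1: 0.95 mL + 5.6 mL = 6.55 mL total → factor 6.55/0.95 = 6.8947
Step 2: 15 μL brought to 2450 μL → factor 2450/15 = 163.33
Step 3: 45 μL brought to 4700 μL → factor 4700/45 = 104.44
Step 4: 420 μL brought to 2200 μL → factor 2200/420 = 5.2381
Overall dilution factor = 6.8947 × 163.33 × 104.44 × 5.2381 = 6.161 × 10^5
Final = 1.20 g/L / 6.161 × 10^5 = 1.948 × 10^-6 g/L = 1.95 ng/mL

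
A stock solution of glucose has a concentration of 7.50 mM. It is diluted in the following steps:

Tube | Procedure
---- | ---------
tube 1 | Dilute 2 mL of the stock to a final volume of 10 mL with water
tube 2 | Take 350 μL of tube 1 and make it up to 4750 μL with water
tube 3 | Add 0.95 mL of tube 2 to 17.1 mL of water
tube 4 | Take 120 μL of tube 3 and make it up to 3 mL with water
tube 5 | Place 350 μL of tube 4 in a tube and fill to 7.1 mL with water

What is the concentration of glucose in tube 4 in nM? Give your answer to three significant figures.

233 nM

Step 1: 2 mL brought to 10 mL → factor 10/2 = 5
Step 2: 350 μL brought to 4750 μL → factor 4750/350 = 13.571
Step 3: 0.95 mL + 17.1 mL = 18.05 mL total → factor 18.05/0.95 = 19
Step 4: 120 μL brought to 3 mL → factor 3000/120 = 25
Dilution factor through tube 4 = 5 × 13.571 × 19 × 25 = 32232
[tube 4] = 7.50 mM / 32232 = 0.0002327 mM = 233 nM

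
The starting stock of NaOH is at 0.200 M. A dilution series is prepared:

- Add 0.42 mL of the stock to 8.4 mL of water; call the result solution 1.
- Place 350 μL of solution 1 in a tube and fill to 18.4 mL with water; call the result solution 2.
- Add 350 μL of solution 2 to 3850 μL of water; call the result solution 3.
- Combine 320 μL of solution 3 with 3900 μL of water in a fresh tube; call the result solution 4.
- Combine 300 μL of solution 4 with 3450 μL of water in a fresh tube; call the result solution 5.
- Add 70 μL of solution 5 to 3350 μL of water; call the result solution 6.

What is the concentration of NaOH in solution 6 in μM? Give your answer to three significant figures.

0.00187 μM

Step 1: 0.42 mL + 8.4 mL = 8.82 mL total → factor 8.82/0.42 = 21
Step 2: 350 μL brought to 18.4 mL → factor 18400/350 = 52.571
Step 3: 350 μL + 3850 μL = 4200 μL total → factor 4200/350 = 12
Step 4: 320 μL + 3900 μL = 4220 μL total → factor 4220/320 = 13.188
Step 5: 300 μL + 3450 μL = 3750 μL total → factor 3750/300 = 12.5
Step 6: 70 μL + 3350 μL = 3420 μL total → factor 3420/70 = 48.857
Dilution factor through solution 6 = 21 × 52.571 × 12 × 13.188 × 12.5 × 48.857 = 1.067 × 10^8
[solution 6] = 0.200 M / 1.067 × 10^8 = 1.874 × 10^-9 M = 0.00187 μM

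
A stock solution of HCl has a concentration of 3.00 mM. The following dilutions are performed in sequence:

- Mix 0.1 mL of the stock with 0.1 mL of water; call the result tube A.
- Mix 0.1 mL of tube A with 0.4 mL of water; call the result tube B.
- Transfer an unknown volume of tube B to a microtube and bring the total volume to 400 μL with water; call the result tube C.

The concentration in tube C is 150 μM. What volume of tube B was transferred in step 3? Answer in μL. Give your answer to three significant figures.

Step 1: 0.1 mL + 0.1 mL = 0.2 mL total → factor 0.2/0.1 = 2
Step 2: 0.1 mL + 0.4 mL = 0.5 mL total → factor 0.5/0.1 = 5
Step 3: v brought to 400 μL → factor = 400 μL/v
Product of known-step factors = 10
Overall factor = 3.00 mM / (150 μM) = 20
Step-3 factor = 20 / 10 = 2
v = 400 μL / 2 = 200 μL

200 μL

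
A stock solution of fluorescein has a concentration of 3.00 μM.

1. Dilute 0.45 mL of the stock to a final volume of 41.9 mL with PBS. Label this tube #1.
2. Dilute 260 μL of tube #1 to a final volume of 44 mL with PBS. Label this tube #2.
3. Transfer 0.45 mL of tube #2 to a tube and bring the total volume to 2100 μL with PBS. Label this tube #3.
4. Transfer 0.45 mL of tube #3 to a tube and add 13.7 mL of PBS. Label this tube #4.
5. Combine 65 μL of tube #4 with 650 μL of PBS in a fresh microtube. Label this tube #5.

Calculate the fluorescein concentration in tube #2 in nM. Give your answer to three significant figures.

0.190 nM

Step 1: 0.45 mL brought to 41.9 mL → factor 41.9/0.45 = 93.111
Step 2: 260 μL brought to 44 mL → factor 44000/260 = 169.23
Dilution factor through tube #2 = 93.111 × 169.23 = 15757
[tube #2] = 3.00 μM / 15757 = 0.0001904 μM = 0.190 nM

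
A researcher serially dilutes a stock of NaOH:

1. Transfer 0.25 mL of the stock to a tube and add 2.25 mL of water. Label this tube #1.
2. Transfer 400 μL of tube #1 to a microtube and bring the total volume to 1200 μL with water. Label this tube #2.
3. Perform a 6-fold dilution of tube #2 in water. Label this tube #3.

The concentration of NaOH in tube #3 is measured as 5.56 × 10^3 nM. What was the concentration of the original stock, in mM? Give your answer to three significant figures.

Step 1: 0.25 mL + 2.25 mL = 2.5 mL total → factor 2.5/0.25 = 10
Step 2: 400 μL brought to 1200 μL → factor 1200/400 = 3
Step 3: 6-fold → factor 6
Overall dilution factor = 10 × 3 × 6 = 180
Stock = 5.56 × 10^3 nM × 180 = 1.001 × 10^6 nM = 1.00 mM

1.00 mM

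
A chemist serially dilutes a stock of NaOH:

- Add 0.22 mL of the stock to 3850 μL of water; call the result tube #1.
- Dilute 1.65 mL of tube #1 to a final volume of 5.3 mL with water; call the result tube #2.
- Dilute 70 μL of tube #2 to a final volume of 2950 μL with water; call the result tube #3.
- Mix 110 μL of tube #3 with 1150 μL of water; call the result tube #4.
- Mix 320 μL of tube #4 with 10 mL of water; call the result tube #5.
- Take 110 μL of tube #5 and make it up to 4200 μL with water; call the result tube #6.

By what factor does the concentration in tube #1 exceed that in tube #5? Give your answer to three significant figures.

Step 1: 0.22 mL + 3850 μL = 4.07 mL total → factor 4.07/0.22 = 18.5
Step 2: 1.65 mL brought to 5.3 mL → factor 5.3/1.65 = 3.2121
Step 3: 70 μL brought to 2950 μL → factor 2950/70 = 42.143
Step 4: 110 μL + 1150 μL = 1260 μL total → factor 1260/110 = 11.455
Step 5: 320 μL + 10 mL = 10320 μL total → factor 10320/320 = 32.25
Dilution factor to tube #1 = 18.5; to tube #5 = 9.2511 × 10^5
[tube #1]/[tube #5] = (factor to tube #5)/(factor to tube #1) = 9.2511 × 10^5/18.5 = 5.00 × 10^4

5.00 × 10^4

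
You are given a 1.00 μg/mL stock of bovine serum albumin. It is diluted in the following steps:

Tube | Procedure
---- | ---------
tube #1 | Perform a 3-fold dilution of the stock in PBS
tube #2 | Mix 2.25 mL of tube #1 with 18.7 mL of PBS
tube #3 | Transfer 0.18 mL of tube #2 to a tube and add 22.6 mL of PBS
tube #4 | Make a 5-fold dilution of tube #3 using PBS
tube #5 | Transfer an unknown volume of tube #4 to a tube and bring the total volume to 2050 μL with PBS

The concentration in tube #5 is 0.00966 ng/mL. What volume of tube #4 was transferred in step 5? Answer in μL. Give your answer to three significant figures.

350 μL

Step 1: 3-fold → factor 3
Step 2: 2.25 mL + 18.7 mL = 20.95 mL total → factor 20.95/2.25 = 9.3111
Step 3: 0.18 mL + 22.6 mL = 22.78 mL total → factor 22.78/0.18 = 126.56
Step 4: 5-fold → factor 5
Step 5: v brought to 2050 μL → factor = 2050 μL/v
Product of known-step factors = 17676
Overall factor = 1.00 μg/mL / (0.00966 ng/mL) = 1.0352 × 10^5
Step-5 factor = 1.0352 × 10^5 / 17676 = 5.8566
v = 2050 μL / 5.8566 = 350 μL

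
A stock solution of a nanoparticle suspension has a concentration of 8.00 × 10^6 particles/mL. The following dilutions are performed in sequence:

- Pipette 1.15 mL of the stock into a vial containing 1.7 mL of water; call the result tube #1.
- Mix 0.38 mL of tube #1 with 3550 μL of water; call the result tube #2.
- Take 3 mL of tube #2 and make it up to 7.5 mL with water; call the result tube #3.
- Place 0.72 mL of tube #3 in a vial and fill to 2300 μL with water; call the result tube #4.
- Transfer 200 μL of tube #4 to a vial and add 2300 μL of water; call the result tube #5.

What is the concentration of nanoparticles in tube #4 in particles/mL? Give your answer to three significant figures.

3.91 × 10^4 particles/mL

Step 1: 1.15 mL + 1.7 mL = 2.85 mL total → factor 2.85/1.15 = 2.4783
Step 2: 0.38 mL + 3550 μL = 3.93 mL total → factor 3.93/0.38 = 10.342
Step 3: 3 mL brought to 7.5 mL → factor 7.5/3 = 2.5
Step 4: 0.72 mL brought to 2300 μL → factor 2.3/0.72 = 3.1944
Dilution factor through tube #4 = 2.4783 × 10.342 × 2.5 × 3.1944 = 204.69
[tube #4] = 8.00 × 10^6 particles/mL / 204.69 = 3.91 × 10^4 particles/mL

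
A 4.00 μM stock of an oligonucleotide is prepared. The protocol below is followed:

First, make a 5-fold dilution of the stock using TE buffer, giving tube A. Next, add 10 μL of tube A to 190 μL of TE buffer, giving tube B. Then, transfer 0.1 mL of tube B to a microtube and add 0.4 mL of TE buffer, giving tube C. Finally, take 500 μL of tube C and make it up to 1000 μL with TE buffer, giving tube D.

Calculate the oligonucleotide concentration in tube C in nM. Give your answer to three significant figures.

8.00 nM

Step 1: 5-fold → factor 5
Step 2: 10 μL + 190 μL = 200 μL total → factor 200/10 = 20
Step 3: 0.1 mL + 0.4 mL = 0.5 mL total → factor 0.5/0.1 = 5
Dilution factor through tube C = 5 × 20 × 5 = 500
[tube C] = 4.00 μM / 500 = 0.008000 μM = 8.00 nM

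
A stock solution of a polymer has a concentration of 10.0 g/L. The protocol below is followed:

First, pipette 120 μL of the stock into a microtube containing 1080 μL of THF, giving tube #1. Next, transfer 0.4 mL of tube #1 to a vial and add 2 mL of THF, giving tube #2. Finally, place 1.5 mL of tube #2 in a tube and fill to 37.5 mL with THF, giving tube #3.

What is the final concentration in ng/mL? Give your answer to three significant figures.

Step 1: 120 μL + 1080 μL = 1200 μL total → factor 1200/120 = 10
Step 2: 0.4 mL + 2 mL = 2.4 mL total → factor 2.4/0.4 = 6
Step 3: 1.5 mL brought to 37.5 mL → factor 37.5/1.5 = 25
Overall dilution factor = 10 × 6 × 25 = 1500
Final = 10.0 g/L / 1500 = 0.006667 g/L = 6.67 × 10^3 ng/mL

6.67 × 10^3 ng/mL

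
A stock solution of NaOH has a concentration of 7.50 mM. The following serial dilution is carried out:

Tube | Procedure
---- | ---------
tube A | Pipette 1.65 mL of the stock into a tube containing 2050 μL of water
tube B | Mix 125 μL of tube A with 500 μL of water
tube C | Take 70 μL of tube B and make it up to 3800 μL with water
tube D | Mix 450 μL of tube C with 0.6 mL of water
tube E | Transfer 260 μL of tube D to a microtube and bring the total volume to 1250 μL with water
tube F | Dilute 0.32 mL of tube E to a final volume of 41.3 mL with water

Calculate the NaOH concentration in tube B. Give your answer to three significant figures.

Step 1: 1.65 mL + 2050 μL = 3.7 mL total → factor 3.7/1.65 = 2.2424
Step 2: 125 μL + 500 μL = 625 μL total → factor 625/125 = 5
Dilution factor through tube B = 2.2424 × 5 = 11.212
[tube B] = 7.50 mM / 11.212 = 0.669 mM

0.669 mM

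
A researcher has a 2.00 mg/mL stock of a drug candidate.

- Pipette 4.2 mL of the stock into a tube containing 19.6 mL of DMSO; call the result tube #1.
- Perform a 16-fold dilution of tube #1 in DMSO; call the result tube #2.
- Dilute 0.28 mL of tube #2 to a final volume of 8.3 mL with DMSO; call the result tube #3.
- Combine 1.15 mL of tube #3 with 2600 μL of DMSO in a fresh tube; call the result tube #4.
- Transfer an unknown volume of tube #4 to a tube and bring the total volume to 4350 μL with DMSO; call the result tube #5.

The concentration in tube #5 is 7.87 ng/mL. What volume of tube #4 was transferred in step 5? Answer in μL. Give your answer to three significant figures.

Step 1: 4.2 mL + 19.6 mL = 23.8 mL total → factor 23.8/4.2 = 5.6667
Step 2: 16-fold → factor 16
Step 3: 0.28 mL brought to 8.3 mL → factor 8.3/0.28 = 29.643
Step 4: 1.15 mL + 2600 μL = 3.75 mL total → factor 3.75/1.15 = 3.2609
Step 5: v brought to 4350 μL → factor = 4350 μL/v
Product of known-step factors = 8764
Overall factor = 2.00 mg/mL / (7.87 ng/mL) = 2.5413 × 10^5
Step-5 factor = 2.5413 × 10^5 / 8764 = 28.997
v = 4350 μL / 28.997 = 150 μL

150 μL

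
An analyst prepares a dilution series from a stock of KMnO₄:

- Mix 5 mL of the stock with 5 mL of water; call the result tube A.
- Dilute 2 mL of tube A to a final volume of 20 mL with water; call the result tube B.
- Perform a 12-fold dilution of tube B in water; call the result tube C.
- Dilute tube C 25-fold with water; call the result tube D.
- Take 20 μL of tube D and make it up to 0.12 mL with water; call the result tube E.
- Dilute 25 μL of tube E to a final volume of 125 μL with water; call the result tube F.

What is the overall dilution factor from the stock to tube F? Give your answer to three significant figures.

1.80 × 10^5

Step 1: 5 mL + 5 mL = 10 mL total → factor 10/5 = 2
Step 2: 2 mL brought to 20 mL → factor 20/2 = 10
Step 3: 12-fold → factor 12
Step 4: 25-fold → factor 25
Step 5: 20 μL brought to 0.12 mL → factor 120/20 = 6
Step 6: 25 μL brought to 125 μL → factor 125/25 = 5
Overall dilution factor = 2 × 10 × 12 × 25 × 6 × 5 = 1.8 × 10^5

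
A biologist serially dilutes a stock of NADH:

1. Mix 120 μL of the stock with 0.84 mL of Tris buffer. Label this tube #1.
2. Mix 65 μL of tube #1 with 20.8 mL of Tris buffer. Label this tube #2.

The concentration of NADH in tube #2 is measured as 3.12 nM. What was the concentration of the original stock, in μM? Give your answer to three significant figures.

8.01 μM

Step 1: 120 μL + 0.84 mL = 960 μL total → factor 960/120 = 8
Step 2: 65 μL + 20.8 mL = 20865 μL total → factor 20865/65 = 321
Overall dilution factor = 8 × 321 = 2568
Stock = 3.12 nM × 2568 = 8012 nM = 8.01 μM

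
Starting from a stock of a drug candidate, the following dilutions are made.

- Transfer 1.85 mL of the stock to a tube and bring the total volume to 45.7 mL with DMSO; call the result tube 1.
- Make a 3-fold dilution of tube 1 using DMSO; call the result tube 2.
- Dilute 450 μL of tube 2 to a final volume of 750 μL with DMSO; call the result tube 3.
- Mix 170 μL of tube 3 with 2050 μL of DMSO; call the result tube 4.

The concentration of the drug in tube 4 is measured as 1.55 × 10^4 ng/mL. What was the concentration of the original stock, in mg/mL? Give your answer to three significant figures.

Step 1: 1.85 mL brought to 45.7 mL → factor 45.7/1.85 = 24.703
Step 2: 3-fold → factor 3
Step 3: 450 μL brought to 750 μL → factor 750/450 = 1.6667
Step 4: 170 μL + 2050 μL = 2220 μL total → factor 2220/170 = 13.059
Overall dilution factor = 24.703 × 3 × 1.6667 × 13.059 = 1612.9
Stock = 1.55 × 10^4 ng/mL × 1612.9 = 2.500 × 10^7 ng/mL = 25.0 mg/mL

25.0 mg/mL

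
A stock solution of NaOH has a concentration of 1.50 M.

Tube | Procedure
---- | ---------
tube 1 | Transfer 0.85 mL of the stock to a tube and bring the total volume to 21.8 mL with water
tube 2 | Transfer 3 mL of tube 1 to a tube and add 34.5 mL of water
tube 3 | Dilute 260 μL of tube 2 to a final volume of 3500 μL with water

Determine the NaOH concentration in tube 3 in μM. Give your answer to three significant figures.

Step 1: 0.85 mL brought to 21.8 mL → factor 21.8/0.85 = 25.647
Step 2: 3 mL + 34.5 mL = 37.5 mL total → factor 37.5/3 = 12.5
Step 3: 260 μL brought to 3500 μL → factor 3500/260 = 13.462
Overall dilution factor = 25.647 × 12.5 × 13.462 = 4315.6
Final = 1.50 M / 4315.6 = 0.0003476 M = 348 μM

348 μM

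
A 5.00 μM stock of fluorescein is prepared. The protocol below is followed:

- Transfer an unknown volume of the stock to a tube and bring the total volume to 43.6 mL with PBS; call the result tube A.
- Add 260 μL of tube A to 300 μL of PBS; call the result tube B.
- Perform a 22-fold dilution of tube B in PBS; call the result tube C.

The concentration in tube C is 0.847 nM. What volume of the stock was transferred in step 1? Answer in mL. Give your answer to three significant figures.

0.350 mL

Step 1: v brought to 43.6 mL → factor = 43.6 mL/v
Step 2: 260 μL + 300 μL = 560 μL total → factor 560/260 = 2.1538
Step 3: 22-fold → factor 22
Product of known-step factors = 47.385
Overall factor = 5.00 μM / (0.847 nM) = 5903.2
Step-1 factor = 5903.2 / 47.385 = 124.58
v = 43.6 mL / 124.58 = 0.350 mL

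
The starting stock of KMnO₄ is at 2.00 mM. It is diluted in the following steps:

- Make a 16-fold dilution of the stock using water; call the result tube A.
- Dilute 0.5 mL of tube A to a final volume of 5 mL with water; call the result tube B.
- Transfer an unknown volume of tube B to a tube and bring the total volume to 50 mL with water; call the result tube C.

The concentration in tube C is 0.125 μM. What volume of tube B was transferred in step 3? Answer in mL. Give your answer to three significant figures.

Step 1: 16-fold → factor 16
Step 2: 0.5 mL brought to 5 mL → factor 5/0.5 = 10
Step 3: v brought to 50 mL → factor = 50 mL/v
Product of known-step factors = 160
Overall factor = 2.00 mM / (0.125 μM) = 16000
Step-3 factor = 16000 / 160 = 100
v = 50 mL / 100 = 0.500 mL

0.500 mL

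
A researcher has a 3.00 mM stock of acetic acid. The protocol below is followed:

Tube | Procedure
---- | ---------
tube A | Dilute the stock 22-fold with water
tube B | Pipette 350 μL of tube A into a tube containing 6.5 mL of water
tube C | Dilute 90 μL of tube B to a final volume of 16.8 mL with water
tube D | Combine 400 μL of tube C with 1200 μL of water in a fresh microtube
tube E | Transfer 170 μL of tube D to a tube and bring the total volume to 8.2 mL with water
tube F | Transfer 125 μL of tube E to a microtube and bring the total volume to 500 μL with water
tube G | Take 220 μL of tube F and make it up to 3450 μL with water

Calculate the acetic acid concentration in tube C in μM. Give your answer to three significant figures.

0.0373 μM

Step 1: 22-fold → factor 22
Step 2: 350 μL + 6.5 mL = 6850 μL total → factor 6850/350 = 19.571
Step 3: 90 μL brought to 16.8 mL → factor 16800/90 = 186.67
Dilution factor through tube C = 22 × 19.571 × 186.67 = 80373
[tube C] = 3.00 mM / 80373 = 3.733 × 10^-5 mM = 0.0373 μM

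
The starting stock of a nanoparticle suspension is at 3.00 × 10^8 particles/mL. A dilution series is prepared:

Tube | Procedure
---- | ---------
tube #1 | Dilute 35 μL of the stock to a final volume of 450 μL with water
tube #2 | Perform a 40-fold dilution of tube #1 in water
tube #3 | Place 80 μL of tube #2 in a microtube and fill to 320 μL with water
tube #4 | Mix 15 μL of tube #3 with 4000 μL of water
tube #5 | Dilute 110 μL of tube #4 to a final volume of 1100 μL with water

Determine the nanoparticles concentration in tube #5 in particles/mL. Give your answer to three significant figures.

Step 1: 35 μL brought to 450 μL → factor 450/35 = 12.857
Step 2: 40-fold → factor 40
Step 3: 80 μL brought to 320 μL → factor 320/80 = 4
Step 4: 15 μL + 4000 μL = 4015 μL total → factor 4015/15 = 267.67
Step 5: 110 μL brought to 1100 μL → factor 1100/110 = 10
Overall dilution factor = 12.857 × 40 × 4 × 267.67 × 10 = 5.5063 × 10^6
Final = 3.00 × 10^8 particles/mL / 5.5063 × 10^6 = 54.5 particles/mL

54.5 particles/mL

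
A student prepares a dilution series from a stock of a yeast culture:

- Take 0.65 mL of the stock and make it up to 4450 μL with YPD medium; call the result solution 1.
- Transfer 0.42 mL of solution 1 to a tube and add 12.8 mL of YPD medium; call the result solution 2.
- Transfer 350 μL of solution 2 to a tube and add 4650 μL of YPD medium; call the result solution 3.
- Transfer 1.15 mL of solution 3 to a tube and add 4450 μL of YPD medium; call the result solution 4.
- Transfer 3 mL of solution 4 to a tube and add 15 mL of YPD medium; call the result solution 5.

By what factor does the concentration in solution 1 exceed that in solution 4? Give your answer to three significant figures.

2.19 × 10^3

Step 1: 0.65 mL brought to 4450 μL → factor 4.45/0.65 = 6.8462
Step 2: 0.42 mL + 12.8 mL = 13.22 mL total → factor 13.22/0.42 = 31.476
Step 3: 350 μL + 4650 μL = 5000 μL total → factor 5000/350 = 14.286
Step 4: 1.15 mL + 4450 μL = 5.6 mL total → factor 5.6/1.15 = 4.8696
Dilution factor to solution 1 = 6.8462; to solution 4 = 14991
[solution 1]/[solution 4] = (factor to solution 4)/(factor to solution 1) = 14991/6.8462 = 2.19 × 10^3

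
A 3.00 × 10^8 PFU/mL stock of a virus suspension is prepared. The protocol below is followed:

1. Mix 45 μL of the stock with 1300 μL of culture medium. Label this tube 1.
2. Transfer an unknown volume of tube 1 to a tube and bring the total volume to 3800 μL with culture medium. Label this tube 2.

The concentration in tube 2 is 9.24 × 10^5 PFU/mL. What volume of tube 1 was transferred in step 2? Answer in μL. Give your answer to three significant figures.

Step 1: 45 μL + 1300 μL = 1345 μL total → factor 1345/45 = 29.889
Step 2: v brought to 3800 μL → factor = 3800 μL/v
Product of known-step factors = 29.889
Overall factor = 3.00 × 10^8 PFU/mL / (9.24 × 10^5 PFU/mL) = 324.68
Step-2 factor = 324.68 / 29.889 = 10.863
v = 3800 μL / 10.863 = 350 μL

350 μL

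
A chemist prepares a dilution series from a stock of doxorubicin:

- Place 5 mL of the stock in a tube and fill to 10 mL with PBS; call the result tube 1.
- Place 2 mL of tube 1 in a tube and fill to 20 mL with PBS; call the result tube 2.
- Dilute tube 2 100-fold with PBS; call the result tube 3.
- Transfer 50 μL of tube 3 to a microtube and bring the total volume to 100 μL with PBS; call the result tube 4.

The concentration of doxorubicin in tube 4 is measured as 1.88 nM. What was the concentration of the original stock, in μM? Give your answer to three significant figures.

7.52 μM

Step 1: 5 mL brought to 10 mL → factor 10/5 = 2
Step 2: 2 mL brought to 20 mL → factor 20/2 = 10
Step 3: 100-fold → factor 100
Step 4: 50 μL brought to 100 μL → factor 100/50 = 2
Overall dilution factor = 2 × 10 × 100 × 2 = 4000
Stock = 1.88 nM × 4000 = 7520 nM = 7.52 μM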